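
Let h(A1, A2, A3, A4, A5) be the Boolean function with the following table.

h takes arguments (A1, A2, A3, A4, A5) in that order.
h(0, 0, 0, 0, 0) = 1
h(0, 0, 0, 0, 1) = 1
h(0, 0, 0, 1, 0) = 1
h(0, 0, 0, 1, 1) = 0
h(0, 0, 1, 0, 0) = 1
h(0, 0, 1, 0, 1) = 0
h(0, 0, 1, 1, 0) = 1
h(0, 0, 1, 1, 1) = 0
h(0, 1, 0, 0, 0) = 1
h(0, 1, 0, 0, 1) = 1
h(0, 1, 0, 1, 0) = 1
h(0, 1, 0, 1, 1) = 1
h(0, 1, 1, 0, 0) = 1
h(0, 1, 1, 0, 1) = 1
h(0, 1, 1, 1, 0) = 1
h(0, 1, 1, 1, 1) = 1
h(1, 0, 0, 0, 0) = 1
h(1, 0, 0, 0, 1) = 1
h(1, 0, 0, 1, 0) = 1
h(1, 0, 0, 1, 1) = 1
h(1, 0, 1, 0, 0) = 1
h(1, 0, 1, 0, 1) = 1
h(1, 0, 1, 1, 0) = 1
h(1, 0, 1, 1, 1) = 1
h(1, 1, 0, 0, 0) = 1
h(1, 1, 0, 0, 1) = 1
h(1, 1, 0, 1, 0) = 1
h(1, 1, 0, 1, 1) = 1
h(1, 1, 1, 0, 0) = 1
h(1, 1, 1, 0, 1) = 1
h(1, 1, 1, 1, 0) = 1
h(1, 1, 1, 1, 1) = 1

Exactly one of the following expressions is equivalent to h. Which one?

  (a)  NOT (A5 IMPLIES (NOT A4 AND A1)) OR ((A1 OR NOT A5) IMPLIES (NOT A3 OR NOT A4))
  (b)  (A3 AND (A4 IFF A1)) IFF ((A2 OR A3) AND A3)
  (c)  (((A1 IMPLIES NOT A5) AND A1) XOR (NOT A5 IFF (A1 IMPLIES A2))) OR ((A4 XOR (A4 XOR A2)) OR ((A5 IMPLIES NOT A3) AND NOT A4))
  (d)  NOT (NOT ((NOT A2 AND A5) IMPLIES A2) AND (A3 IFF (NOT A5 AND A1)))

c

(a) disagrees with h on (0,0,0,1,1) (formula → 1, table → 0); rule it out.
(b) disagrees with h on (0,0,0,1,1) (formula → 1, table → 0); rule it out.
(d) disagrees with h on (0,0,0,0,1) (formula → 0, table → 1); rule it out.
(c) is the remaining candidate, and it agrees with h on all 32 inputs.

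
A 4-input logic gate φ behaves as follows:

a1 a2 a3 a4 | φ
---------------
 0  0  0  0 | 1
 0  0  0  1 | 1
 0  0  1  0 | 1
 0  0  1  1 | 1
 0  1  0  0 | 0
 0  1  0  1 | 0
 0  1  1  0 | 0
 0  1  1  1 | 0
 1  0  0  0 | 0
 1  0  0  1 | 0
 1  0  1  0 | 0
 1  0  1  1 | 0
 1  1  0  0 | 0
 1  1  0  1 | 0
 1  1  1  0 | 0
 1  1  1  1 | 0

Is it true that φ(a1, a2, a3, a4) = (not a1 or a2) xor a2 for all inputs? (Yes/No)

Test each input against both φ and the formula:
  a1=0, a2=0, a3=0, a4=0: formula gives 1, φ = 1 ✓
  a1=0, a2=0, a3=0, a4=1: formula gives 1, φ = 1 ✓
  a1=0, a2=0, a3=1, a4=0: formula gives 1, φ = 1 ✓
  a1=0, a2=0, a3=1, a4=1: formula gives 1, φ = 1 ✓
  … (the remaining 12 rows also agree.)
No disagreement on any input; they are logically equivalent.

Yes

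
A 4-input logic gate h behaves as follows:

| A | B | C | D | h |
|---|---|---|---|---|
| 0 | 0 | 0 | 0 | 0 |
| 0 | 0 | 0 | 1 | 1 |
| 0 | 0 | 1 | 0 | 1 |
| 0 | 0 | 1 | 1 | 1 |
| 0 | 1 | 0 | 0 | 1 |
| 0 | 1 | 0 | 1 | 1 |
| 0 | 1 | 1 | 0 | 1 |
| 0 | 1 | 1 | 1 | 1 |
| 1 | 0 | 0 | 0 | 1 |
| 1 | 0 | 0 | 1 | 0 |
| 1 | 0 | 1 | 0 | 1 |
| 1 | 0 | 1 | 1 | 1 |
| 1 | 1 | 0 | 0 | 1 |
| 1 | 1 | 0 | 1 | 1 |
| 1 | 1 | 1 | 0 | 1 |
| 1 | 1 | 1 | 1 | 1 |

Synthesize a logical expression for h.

h(A, B, C, D) = ¬((((¬A ∧ ¬B) ∧ ¬C) ∧ ¬D) ∨ (((A ∧ ¬B) ∧ ¬C) ∧ D))

h is 0 on only 2 rows — (0,0,0,0), (1,0,0,1). Writing each as a minterm (¬A·¬B·¬C·¬D, A·¬B·¬C·D) and OR-ing them characterizes exactly where h=0, so h is the negation of that disjunction.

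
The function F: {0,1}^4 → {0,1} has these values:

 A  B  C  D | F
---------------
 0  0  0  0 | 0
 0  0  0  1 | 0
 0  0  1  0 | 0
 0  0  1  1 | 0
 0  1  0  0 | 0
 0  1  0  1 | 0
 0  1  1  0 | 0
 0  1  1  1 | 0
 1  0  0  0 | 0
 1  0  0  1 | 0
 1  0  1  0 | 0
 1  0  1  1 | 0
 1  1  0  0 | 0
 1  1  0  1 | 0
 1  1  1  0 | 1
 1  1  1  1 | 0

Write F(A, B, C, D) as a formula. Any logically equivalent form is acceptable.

F is 1 on exactly one input, (1,1,1,0), whose minterm is A·B·C·¬D. So F is just that conjunction.

F(A, B, C, D) = ((A · B) · C) · D'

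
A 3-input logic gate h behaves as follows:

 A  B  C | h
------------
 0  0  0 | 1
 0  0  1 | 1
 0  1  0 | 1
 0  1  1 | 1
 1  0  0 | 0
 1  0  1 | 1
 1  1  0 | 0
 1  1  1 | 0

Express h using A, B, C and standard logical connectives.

h(A, B, C) = ~((((A & ~B) & ~C) | ((A & B) & ~C)) | ((A & B) & C))

There are just 3 zero rows: (1,0,0), (1,1,0), (1,1,1). Their minterms are A·¬B·¬C, A·B·¬C, A·B·C; the OR of those covers precisely the 0-outputs, and negating it yields h.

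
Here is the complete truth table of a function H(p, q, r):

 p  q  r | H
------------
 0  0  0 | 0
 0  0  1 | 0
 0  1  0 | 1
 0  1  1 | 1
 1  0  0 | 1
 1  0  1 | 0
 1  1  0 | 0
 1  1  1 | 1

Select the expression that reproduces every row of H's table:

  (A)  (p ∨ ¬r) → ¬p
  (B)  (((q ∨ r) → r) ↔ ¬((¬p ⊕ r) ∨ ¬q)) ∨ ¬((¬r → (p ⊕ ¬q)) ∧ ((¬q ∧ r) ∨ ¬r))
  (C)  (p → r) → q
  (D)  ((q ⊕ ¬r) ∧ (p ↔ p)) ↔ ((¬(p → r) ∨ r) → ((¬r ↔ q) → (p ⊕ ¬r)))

B

(A) disagrees with H on (0,0,0) (formula → 1, table → 0); rule it out.
(C) disagrees with H on (1,1,0) (formula → 1, table → 0); rule it out.
(D) disagrees with H on (0,0,0) (formula → 1, table → 0); rule it out.
(B) is the remaining candidate, and it agrees with H on all 8 inputs.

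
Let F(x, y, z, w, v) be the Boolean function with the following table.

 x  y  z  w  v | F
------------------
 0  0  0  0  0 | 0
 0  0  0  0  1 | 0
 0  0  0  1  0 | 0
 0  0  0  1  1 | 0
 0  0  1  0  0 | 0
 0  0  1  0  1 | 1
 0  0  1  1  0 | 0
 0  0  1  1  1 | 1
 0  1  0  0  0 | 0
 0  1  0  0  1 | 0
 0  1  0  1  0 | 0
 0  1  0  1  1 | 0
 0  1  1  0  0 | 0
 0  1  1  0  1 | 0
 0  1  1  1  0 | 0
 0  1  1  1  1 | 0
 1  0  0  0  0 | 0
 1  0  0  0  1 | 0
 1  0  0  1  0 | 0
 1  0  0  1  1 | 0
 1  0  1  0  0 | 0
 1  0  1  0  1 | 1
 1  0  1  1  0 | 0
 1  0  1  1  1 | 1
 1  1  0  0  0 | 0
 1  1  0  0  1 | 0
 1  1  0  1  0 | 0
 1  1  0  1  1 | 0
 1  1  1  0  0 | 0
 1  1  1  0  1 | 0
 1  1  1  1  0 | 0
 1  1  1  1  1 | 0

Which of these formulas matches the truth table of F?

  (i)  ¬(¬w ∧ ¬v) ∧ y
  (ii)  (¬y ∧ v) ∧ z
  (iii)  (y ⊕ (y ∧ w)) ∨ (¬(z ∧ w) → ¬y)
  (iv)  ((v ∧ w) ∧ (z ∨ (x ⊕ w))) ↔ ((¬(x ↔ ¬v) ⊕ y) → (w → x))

ii

(i) disagrees with F on (0,0,1,0,1) (formula → 0, table → 1); rule it out.
(iii) disagrees with F on (0,0,0,0,0) (formula → 1, table → 0); rule it out.
(iv) disagrees with F on (0,0,0,1,0) (formula → 1, table → 0); rule it out.
(ii) is the remaining candidate, and it agrees with F on all 32 inputs.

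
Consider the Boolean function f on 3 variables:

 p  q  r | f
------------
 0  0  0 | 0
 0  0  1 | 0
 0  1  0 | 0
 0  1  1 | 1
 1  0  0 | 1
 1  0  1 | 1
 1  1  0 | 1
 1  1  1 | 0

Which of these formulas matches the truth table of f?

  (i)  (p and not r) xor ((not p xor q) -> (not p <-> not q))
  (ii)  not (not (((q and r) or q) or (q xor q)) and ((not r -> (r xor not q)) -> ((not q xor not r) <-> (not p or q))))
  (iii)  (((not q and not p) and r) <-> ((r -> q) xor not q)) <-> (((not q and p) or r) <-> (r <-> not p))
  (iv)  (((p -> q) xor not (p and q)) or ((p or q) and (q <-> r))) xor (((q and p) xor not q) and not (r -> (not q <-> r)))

(i) fails at (0,0,0): the formula yields 1, f is 0.
(ii) fails at (0,0,0): the formula yields 1, f is 0.
(iii) fails at (0,0,0): the formula yields 1, f is 0.
Only (iv) survives; checking it on all 8 rows confirms it matches f.

iv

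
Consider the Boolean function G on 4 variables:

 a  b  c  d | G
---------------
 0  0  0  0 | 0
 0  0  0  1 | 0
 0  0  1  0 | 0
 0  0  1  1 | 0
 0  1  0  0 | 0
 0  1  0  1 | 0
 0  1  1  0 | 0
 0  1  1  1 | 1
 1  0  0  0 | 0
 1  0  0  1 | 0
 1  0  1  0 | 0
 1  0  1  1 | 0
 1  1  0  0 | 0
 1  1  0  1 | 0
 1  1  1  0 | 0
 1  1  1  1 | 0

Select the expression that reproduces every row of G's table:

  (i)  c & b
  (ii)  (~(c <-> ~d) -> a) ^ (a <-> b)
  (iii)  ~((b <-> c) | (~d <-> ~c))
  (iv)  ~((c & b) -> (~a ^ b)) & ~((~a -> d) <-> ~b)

iv

(i) fails at (0,1,1,0): the formula yields 1, G is 0.
(ii) fails at (0,0,0,0): the formula yields 1, G is 0.
(iii) fails at (0,0,1,0): the formula yields 1, G is 0.
Only (iv) survives; checking it on all 16 rows confirms it matches G.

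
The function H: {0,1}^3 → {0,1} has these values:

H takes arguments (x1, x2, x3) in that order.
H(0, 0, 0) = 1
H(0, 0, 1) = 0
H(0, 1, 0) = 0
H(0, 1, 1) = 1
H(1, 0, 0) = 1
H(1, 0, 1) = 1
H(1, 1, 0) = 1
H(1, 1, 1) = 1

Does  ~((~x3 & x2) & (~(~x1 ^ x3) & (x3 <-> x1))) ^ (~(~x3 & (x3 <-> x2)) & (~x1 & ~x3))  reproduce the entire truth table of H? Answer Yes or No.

No

Check the formula against H row by row:
  x1=0, x2=0, x3=0: formula gives 1, H = 1 ✓
  x1=0, x2=0, x3=1: formula gives 1, but H = 0 ✗
Row (0,0,1) is a counterexample, so the formula is not equivalent to H.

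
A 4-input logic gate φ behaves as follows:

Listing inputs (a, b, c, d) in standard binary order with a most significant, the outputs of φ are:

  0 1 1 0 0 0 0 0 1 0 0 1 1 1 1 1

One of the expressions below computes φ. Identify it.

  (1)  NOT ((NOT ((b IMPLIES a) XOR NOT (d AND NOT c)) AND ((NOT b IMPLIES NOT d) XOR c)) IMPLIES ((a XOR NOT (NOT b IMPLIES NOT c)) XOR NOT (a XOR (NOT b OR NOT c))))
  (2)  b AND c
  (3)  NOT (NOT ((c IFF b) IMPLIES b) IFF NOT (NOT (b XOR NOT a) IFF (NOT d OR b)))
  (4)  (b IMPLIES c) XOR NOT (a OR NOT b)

3

(1) disagrees with φ on (0,0,0,0) (formula → 1, table → 0); rule it out.
(2) disagrees with φ on (0,0,0,1) (formula → 0, table → 1); rule it out.
(4) disagrees with φ on (0,0,0,0) (formula → 1, table → 0); rule it out.
(3) is the remaining candidate, and it agrees with φ on all 16 inputs.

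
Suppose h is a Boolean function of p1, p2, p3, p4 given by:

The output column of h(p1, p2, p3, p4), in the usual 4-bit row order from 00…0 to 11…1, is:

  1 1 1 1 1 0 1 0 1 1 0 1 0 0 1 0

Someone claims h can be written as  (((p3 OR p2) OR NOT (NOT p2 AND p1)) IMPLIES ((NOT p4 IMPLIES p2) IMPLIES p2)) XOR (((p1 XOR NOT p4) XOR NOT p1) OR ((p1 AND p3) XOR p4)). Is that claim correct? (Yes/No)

No

Test each input against both h and the formula:
  p1=0, p2=0, p3=0, p4=0: formula gives 1, h = 1 ✓
  p1=0, p2=0, p3=0, p4=1: formula gives 1, h = 1 ✓
  p1=0, p2=0, p3=1, p4=0: formula gives 1, h = 1 ✓
  p1=0, p2=0, p3=1, p4=1: formula gives 1, h = 1 ✓
  …
  p1=1, p2=0, p3=0, p4=1: formula gives 0, but h = 1 ✗
A single disagreement suffices: at (1,0,0,1) they differ, so the formula does not compute h.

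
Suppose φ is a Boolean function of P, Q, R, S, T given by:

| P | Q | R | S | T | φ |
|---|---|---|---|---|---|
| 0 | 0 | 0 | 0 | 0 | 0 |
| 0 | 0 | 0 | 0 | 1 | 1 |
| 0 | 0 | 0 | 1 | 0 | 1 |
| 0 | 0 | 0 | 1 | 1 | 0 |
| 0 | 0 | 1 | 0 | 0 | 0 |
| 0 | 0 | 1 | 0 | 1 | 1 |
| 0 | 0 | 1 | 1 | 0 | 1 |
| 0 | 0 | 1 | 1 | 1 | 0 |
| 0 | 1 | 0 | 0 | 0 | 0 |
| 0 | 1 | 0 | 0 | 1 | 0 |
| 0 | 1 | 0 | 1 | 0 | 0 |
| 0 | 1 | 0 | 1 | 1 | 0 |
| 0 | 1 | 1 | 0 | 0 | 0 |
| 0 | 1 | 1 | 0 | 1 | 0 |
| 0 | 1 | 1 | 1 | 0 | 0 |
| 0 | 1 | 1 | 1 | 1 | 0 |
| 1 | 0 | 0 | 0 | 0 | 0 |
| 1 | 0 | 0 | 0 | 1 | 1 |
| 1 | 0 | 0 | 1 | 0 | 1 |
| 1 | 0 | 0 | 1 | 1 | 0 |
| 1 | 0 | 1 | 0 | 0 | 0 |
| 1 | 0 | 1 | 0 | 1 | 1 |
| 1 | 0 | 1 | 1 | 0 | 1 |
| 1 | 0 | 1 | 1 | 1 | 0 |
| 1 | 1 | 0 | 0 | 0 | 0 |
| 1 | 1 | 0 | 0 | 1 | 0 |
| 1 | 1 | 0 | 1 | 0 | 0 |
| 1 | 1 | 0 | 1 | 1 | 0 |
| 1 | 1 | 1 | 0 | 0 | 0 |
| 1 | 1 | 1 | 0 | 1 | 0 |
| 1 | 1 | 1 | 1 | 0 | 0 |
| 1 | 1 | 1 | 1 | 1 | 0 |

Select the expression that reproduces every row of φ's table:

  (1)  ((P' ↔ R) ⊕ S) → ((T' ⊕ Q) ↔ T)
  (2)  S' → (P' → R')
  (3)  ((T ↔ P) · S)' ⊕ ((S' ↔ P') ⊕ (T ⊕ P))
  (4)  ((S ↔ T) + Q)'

4

(1) disagrees with φ on (0,0,0,0,0) (formula → 1, table → 0); rule it out.
(2) disagrees with φ on (0,0,0,0,0) (formula → 1, table → 0); rule it out.
(3) disagrees with φ on (0,0,0,1,0) (formula → 0, table → 1); rule it out.
Only (4) survives; checking it on all 32 rows confirms it matches φ.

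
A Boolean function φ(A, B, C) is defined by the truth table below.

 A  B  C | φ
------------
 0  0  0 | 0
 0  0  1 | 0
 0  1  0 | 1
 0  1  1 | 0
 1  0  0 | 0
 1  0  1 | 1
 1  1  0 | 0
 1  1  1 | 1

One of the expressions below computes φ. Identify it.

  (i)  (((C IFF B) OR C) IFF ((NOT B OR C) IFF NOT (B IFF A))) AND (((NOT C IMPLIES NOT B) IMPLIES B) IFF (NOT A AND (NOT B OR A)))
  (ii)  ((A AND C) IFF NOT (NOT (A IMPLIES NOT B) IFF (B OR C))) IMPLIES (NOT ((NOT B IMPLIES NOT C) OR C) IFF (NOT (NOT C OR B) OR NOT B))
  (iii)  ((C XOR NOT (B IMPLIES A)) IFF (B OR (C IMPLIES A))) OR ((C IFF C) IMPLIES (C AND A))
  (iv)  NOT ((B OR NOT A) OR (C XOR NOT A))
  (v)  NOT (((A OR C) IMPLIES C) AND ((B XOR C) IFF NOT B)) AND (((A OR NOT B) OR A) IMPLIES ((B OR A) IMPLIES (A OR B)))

iii

(i): at (0,1,0) it gives 0, but φ = 1 — eliminated.
(ii): at (0,0,1) it gives 1, but φ = 0 — eliminated.
(iv): at (0,1,0) it gives 0, but φ = 1 — eliminated.
(v): at (0,0,0) it gives 1, but φ = 0 — eliminated.
That leaves (iii). Evaluating it on every row reproduces the table of φ exactly.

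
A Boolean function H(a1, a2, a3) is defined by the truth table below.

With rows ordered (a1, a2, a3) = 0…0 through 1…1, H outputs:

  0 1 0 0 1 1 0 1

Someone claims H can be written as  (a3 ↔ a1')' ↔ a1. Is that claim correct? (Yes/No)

No

Test each input against both H and the formula:
  a1=0, a2=0, a3=0: formula gives 0, H = 0 ✓
  a1=0, a2=0, a3=1: formula gives 1, H = 1 ✓
  a1=0, a2=1, a3=0: formula gives 0, H = 0 ✓
  a1=0, a2=1, a3=1: formula gives 1, but H = 0 ✗
Since they disagree at (0,1,1), the expression is not a correct formula for H.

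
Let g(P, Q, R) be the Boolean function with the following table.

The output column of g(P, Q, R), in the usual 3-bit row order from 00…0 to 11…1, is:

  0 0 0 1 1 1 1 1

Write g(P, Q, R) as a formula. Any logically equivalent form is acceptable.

The 0-rows are (0,0,0), (0,0,1), (0,1,0). Take each as a conjunction (¬P·¬Q·¬R, ¬P·¬Q·R, ¬P·Q·¬R), form their disjunction, and complement — that gives a formula that is 1 everywhere g is.

g(P, Q, R) = ~((((~P & ~Q) & ~R) | ((~P & ~Q) & R)) | ((~P & Q) & ~R))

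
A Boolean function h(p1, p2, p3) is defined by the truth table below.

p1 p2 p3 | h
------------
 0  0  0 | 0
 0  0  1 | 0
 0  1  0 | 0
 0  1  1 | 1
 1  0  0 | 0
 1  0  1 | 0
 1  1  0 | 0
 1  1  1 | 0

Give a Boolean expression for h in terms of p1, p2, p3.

h(p1, p2, p3) = (p1' · p2) · p3

h is 1 on exactly one input, (0,1,1), whose minterm is ¬p1·p2·p3. So h is just that conjunction.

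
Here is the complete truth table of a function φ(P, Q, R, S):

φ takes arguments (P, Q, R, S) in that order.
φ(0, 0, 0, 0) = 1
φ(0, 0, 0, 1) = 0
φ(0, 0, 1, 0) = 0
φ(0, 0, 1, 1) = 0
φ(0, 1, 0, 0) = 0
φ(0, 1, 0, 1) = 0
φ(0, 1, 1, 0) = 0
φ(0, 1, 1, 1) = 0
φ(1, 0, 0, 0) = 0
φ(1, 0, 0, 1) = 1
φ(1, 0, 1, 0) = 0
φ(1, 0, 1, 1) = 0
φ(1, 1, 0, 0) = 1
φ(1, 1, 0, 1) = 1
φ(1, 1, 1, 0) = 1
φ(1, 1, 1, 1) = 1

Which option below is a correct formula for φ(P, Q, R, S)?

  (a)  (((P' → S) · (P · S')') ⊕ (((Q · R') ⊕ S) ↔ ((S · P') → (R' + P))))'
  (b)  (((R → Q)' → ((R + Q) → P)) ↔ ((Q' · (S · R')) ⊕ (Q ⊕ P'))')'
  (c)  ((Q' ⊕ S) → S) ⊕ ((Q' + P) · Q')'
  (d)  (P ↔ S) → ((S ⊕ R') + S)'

(a) disagrees with φ on (0,0,0,1) (formula → 1, table → 0); rule it out.
(c) disagrees with φ on (0,0,0,0) (formula → 0, table → 1); rule it out.
(d) disagrees with φ on (0,0,0,0) (formula → 0, table → 1); rule it out.
That leaves (b). Evaluating it on every row reproduces the table of φ exactly.

b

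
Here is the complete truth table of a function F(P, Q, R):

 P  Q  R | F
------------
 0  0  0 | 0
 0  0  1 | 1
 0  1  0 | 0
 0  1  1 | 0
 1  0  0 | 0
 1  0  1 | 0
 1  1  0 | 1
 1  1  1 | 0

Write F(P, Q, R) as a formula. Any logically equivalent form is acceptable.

Collect the rows where F=1 — (0,0,1), (1,1,0) — and write one minterm per row: ¬P·¬Q·R, P·Q·¬R. Their union (logical OR) reproduces the table exactly.

F(P, Q, R) = ((¬P ∧ ¬Q) ∧ R) ∨ ((P ∧ Q) ∧ ¬R)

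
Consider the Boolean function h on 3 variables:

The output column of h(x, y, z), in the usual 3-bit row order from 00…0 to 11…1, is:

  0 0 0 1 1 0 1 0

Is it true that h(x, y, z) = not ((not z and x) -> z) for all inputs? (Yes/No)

Check the formula against h row by row:
  x=0, y=0, z=0: formula gives 0, h = 0 ✓
  x=0, y=0, z=1: formula gives 0, h = 0 ✓
  x=0, y=1, z=0: formula gives 0, h = 0 ✓
  x=0, y=1, z=1: formula gives 0, but h = 1 ✗
A single disagreement suffices: at (0,1,1) they differ, so the formula does not compute h.

No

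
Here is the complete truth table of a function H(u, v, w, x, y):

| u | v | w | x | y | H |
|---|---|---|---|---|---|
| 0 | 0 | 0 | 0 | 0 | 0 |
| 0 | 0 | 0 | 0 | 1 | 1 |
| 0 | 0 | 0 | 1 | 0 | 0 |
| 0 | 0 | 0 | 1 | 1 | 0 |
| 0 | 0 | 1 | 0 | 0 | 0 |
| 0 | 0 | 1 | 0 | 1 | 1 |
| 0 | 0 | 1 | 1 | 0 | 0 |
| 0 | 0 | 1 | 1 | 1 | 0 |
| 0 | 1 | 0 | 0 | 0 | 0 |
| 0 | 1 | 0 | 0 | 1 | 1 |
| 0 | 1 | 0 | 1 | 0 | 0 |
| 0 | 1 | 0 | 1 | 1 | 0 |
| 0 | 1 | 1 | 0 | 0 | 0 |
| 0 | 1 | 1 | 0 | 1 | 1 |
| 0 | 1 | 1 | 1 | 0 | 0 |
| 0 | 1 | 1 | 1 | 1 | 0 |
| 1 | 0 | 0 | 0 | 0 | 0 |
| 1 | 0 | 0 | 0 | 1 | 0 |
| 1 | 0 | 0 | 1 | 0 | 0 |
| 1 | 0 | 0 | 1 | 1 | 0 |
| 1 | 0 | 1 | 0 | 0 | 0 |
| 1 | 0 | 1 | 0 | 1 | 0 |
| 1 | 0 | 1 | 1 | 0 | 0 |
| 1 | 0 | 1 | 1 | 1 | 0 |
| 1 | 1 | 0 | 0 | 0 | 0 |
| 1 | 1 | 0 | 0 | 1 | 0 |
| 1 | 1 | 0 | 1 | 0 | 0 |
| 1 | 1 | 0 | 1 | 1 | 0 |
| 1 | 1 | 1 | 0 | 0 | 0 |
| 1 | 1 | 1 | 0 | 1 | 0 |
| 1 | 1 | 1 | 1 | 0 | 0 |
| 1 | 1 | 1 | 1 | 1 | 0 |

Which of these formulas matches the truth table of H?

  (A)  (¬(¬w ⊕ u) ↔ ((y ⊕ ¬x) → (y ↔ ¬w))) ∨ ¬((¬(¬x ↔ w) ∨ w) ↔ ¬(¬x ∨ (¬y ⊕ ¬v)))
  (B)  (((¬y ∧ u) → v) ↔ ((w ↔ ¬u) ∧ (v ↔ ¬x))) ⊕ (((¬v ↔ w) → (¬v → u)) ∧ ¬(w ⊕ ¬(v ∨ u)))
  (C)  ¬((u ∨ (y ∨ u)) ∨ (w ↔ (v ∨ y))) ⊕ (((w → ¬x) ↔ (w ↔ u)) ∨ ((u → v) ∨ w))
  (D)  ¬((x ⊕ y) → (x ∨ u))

D

(A) disagrees with H on (0,0,0,0,0) (formula → 1, table → 0); rule it out.
(B) disagrees with H on (0,0,0,0,1) (formula → 0, table → 1); rule it out.
(C) disagrees with H on (0,0,0,0,0) (formula → 1, table → 0); rule it out.
Only (D) survives; checking it on all 32 rows confirms it matches H.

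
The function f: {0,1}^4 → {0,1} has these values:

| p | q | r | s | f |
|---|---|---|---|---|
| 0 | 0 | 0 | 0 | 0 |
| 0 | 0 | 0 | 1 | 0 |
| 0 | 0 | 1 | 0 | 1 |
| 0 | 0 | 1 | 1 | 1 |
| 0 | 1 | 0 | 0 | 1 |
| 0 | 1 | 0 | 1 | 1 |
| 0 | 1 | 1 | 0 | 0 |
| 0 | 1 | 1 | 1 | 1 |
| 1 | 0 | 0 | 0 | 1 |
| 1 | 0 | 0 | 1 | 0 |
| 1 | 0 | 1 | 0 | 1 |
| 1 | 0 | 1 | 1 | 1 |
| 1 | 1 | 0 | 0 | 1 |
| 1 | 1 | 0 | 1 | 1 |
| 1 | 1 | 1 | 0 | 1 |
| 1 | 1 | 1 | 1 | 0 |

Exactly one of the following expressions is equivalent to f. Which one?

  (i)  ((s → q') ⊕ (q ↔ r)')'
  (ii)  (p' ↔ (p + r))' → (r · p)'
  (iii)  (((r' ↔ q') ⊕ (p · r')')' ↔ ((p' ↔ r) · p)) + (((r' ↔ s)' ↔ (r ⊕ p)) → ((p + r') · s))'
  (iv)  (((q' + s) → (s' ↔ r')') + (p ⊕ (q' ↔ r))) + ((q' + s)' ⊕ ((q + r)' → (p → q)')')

iii

(i) fails at (0,1,0,1): the formula yields 0, f is 1.
(ii) fails at (0,0,0,0): the formula yields 1, f is 0.
(iv) fails at (0,0,0,0): the formula yields 1, f is 0.
(iii) is the remaining candidate, and it agrees with f on all 16 inputs.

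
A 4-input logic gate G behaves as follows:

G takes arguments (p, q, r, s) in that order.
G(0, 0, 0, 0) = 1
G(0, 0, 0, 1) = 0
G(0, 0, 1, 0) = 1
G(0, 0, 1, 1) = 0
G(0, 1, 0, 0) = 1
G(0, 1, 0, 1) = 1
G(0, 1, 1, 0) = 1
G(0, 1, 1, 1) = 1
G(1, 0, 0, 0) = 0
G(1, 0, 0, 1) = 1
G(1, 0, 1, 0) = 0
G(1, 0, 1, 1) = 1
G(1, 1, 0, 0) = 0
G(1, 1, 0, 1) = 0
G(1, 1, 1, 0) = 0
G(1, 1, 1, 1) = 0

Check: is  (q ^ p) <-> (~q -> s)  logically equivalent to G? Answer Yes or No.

Yes

Check the formula against G row by row:
  p=0, q=0, r=0, s=0: formula gives 1, G = 1 ✓
  p=0, q=0, r=0, s=1: formula gives 0, G = 0 ✓
  p=0, q=0, r=1, s=0: formula gives 1, G = 1 ✓
  p=0, q=0, r=1, s=1: formula gives 0, G = 0 ✓
  … (the remaining 12 rows also agree.)
All 16 rows match — the expression computes G exactly.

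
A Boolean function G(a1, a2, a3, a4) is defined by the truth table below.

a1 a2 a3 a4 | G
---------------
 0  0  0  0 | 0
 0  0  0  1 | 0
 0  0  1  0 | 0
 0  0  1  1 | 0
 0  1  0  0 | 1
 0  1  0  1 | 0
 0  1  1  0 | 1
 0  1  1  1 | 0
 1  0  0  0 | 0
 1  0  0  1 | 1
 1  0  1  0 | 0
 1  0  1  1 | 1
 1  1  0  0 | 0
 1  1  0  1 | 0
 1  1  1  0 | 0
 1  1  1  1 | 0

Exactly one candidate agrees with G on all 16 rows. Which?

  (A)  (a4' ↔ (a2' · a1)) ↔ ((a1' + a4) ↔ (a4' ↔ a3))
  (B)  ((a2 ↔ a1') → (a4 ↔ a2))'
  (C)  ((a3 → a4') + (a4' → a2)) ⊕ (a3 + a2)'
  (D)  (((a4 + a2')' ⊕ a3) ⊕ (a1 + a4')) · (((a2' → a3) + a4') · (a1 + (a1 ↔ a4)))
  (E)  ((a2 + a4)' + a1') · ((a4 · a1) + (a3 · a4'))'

B

(A) disagrees with G on (0,0,0,0) (formula → 1, table → 0); rule it out.
(C) disagrees with G on (0,0,1,0) (formula → 1, table → 0); rule it out.
(D) disagrees with G on (0,0,0,0) (formula → 1, table → 0); rule it out.
(E) disagrees with G on (0,0,0,0) (formula → 1, table → 0); rule it out.
Only (B) survives; checking it on all 16 rows confirms it matches G.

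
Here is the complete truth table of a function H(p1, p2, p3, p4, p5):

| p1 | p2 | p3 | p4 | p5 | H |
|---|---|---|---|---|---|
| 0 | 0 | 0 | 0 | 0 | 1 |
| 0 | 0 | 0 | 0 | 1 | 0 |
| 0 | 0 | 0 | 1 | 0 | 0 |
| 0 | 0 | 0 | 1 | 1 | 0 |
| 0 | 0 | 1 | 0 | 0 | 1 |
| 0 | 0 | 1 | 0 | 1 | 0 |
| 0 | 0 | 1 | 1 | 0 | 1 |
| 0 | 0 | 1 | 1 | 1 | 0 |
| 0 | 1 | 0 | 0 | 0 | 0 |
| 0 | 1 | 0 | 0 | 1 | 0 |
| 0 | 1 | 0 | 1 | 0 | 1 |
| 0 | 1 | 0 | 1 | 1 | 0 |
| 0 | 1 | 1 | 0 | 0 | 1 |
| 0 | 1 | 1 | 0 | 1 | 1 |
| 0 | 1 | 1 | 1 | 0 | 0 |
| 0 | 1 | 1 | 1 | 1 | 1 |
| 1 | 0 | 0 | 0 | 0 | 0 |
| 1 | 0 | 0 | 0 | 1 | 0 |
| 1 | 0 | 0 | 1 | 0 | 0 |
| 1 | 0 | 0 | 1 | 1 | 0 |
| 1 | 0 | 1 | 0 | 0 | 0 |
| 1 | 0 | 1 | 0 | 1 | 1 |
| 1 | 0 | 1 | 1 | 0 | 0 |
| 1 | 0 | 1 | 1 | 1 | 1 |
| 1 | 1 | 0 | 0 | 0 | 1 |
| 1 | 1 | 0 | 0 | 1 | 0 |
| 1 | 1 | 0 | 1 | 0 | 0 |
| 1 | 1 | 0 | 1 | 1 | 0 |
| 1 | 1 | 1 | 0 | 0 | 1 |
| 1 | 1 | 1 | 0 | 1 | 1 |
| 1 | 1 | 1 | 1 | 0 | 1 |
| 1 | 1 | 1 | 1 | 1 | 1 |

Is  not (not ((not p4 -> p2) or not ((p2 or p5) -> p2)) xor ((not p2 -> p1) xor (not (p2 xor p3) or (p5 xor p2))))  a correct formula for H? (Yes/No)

Evaluate not (not ((not p4 -> p2) or not ((p2 or p5) -> p2)) xor ((not p2 -> p1) xor (not (p2 xor p3) or (p5 xor p2)))) on each row and compare to H:
  p1=0, p2=0, p3=0, p4=0, p5=0: formula gives 1, H = 1 ✓
  p1=0, p2=0, p3=0, p4=0, p5=1: formula gives 0, H = 0 ✓
  p1=0, p2=0, p3=0, p4=1, p5=0: formula gives 0, H = 0 ✓
  p1=0, p2=0, p3=0, p4=1, p5=1: formula gives 0, H = 0 ✓
  p1=0, p2=0, p3=1, p4=0, p5=0: formula gives 0, but H = 1 ✗
A single disagreement suffices: at (0,0,1,0,0) they differ, so the formula does not compute H.

No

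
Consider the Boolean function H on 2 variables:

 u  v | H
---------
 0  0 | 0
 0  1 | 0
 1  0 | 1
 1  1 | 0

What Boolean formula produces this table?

1 only at (1,0): u AND NOT v.

H(u, v) = u · v'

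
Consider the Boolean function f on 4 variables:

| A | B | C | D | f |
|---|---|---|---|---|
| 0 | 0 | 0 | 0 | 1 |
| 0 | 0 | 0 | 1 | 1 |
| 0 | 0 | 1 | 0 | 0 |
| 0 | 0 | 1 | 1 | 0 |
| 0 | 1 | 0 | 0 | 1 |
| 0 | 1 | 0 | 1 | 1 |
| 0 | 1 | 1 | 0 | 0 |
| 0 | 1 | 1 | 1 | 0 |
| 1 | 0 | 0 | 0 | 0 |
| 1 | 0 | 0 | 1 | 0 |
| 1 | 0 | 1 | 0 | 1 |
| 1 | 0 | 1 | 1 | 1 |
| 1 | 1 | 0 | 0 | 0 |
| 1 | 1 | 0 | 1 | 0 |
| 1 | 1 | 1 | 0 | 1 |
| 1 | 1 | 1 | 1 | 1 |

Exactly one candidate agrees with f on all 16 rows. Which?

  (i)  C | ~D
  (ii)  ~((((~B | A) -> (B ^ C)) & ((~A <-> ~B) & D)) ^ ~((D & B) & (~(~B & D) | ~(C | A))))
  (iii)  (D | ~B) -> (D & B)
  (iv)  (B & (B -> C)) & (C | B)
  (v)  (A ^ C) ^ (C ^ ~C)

(i): at (0,0,0,1) it gives 0, but f = 1 — eliminated.
(ii): at (0,0,0,0) it gives 0, but f = 1 — eliminated.
(iii): at (0,0,0,0) it gives 0, but f = 1 — eliminated.
(iv): at (0,0,0,0) it gives 0, but f = 1 — eliminated.
(v) is the remaining candidate, and it agrees with f on all 16 inputs.

v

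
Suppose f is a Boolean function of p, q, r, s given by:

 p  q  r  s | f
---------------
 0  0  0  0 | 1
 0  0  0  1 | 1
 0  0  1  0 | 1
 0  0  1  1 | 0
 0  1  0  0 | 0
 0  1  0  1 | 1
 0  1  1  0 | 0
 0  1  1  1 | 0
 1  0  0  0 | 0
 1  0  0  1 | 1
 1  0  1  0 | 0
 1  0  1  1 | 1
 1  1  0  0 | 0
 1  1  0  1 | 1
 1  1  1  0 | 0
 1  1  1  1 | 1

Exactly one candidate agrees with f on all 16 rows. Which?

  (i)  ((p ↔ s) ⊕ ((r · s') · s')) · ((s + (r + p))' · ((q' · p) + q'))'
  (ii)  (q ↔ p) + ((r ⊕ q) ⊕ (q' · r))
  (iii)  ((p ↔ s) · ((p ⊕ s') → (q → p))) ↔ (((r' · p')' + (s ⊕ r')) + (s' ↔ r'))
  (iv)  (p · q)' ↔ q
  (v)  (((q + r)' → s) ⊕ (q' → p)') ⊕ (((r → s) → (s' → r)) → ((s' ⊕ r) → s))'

iii

(i) fails at (0,0,0,0): the formula yields 0, f is 1.
(ii) fails at (0,0,1,1): the formula yields 1, f is 0.
(iv) fails at (0,0,0,0): the formula yields 0, f is 1.
(v) fails at (0,0,0,1): the formula yields 0, f is 1.
(iii) is the remaining candidate, and it agrees with f on all 16 inputs.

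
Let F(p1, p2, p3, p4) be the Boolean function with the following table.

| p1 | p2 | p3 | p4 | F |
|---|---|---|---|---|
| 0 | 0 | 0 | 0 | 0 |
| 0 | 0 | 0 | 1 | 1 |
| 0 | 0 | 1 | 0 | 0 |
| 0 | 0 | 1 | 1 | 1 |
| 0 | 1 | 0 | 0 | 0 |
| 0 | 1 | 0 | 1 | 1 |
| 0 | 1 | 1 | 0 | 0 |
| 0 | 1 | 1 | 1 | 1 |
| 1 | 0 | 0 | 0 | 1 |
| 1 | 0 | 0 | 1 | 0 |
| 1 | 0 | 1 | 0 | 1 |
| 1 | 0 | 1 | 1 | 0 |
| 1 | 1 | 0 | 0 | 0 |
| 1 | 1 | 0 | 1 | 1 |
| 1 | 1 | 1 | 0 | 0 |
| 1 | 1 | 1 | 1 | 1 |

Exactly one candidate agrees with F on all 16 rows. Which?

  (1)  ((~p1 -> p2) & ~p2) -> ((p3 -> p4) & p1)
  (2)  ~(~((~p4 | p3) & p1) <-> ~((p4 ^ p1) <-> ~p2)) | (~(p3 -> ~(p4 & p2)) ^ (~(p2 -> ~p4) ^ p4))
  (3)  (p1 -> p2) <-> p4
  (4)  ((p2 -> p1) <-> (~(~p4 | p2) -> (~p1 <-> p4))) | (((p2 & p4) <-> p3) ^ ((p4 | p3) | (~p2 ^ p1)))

3

(1) fails at (0,0,0,0): the formula yields 1, F is 0.
(2) fails at (0,1,0,0): the formula yields 1, F is 0.
(4) fails at (0,0,0,0): the formula yields 1, F is 0.
Only (3) survives; checking it on all 16 rows confirms it matches F.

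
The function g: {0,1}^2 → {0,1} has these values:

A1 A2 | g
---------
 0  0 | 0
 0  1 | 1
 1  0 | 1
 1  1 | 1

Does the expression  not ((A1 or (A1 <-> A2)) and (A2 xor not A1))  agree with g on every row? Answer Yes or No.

No

Check the formula against g row by row:
  A1=0, A2=0: formula gives 0, g = 0 ✓
  A1=0, A2=1: formula gives 1, g = 1 ✓
  A1=1, A2=0: formula gives 1, g = 1 ✓
  A1=1, A2=1: formula gives 0, but g = 1 ✗
A single disagreement suffices: at (1,1) they differ, so the formula does not compute g.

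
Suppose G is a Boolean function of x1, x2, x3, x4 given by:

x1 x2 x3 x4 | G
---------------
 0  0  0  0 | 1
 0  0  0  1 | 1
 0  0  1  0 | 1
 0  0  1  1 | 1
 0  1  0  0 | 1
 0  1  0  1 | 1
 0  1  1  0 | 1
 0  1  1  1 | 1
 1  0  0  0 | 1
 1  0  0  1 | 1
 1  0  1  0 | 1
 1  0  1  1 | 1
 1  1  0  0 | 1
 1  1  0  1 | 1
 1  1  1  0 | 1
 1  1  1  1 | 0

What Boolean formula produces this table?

The output is 0 only when every input is 1 — NAND of all inputs.

G(x1, x2, x3, x4) = ¬(((x1 ∧ x2) ∧ x3) ∧ x4)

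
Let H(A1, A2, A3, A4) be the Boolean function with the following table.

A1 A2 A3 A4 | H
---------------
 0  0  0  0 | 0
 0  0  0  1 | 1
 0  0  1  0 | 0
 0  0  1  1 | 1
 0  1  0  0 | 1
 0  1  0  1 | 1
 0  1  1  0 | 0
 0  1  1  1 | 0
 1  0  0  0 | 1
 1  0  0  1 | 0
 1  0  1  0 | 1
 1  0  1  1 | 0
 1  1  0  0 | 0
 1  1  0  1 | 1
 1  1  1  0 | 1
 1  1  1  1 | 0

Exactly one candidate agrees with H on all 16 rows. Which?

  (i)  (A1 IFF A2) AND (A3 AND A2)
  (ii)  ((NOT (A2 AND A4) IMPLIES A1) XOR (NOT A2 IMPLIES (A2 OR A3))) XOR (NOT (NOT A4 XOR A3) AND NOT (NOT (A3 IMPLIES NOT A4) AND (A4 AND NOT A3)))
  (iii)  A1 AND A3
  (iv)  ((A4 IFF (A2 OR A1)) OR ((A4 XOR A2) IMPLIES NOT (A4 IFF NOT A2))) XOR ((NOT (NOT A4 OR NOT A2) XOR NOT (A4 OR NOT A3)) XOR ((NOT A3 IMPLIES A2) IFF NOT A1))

(i) fails at (0,0,0,1): the formula yields 0, H is 1.
(iii) fails at (0,0,0,1): the formula yields 0, H is 1.
(iv) fails at (0,0,0,0): the formula yields 1, H is 0.
Only (ii) survives; checking it on all 16 rows confirms it matches H.

ii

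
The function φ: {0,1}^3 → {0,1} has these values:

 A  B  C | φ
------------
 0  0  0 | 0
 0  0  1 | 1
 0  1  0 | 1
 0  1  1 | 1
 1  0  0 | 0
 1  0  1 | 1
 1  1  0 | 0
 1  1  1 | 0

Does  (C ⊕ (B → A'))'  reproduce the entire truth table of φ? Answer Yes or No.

No

Evaluate (C ⊕ (B → A'))' on each row and compare to φ:
  A=0, B=0, C=0: formula gives 0, φ = 0 ✓
  A=0, B=0, C=1: formula gives 1, φ = 1 ✓
  A=0, B=1, C=0: formula gives 0, but φ = 1 ✗
Since they disagree at (0,1,0), the expression is not a correct formula for φ.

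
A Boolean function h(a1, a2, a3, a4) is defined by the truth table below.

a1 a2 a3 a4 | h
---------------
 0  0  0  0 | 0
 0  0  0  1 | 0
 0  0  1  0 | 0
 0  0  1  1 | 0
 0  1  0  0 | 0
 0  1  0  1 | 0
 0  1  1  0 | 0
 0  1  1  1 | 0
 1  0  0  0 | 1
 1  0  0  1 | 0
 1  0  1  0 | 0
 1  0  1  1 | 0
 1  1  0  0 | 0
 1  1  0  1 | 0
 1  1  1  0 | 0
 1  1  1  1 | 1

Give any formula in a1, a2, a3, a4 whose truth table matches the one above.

h(a1, a2, a3, a4) = (((a1 ∧ ¬a2) ∧ ¬a3) ∧ ¬a4) ∨ (((a1 ∧ a2) ∧ a3) ∧ a4)

The 1-rows are (1,0,0,0), (1,1,1,1). Each contributes one minterm — a1·¬a2·¬a3·¬a4; a1·a2·a3·a4 — and their disjunction is a sum-of-products form of h.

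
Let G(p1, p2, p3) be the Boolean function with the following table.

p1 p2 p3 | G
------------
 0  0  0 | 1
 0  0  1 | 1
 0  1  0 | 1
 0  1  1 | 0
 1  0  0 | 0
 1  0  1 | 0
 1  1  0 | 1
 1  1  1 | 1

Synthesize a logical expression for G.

G(p1, p2, p3) = not ((((not p1 and p2) and p3) or ((p1 and not p2) and not p3)) or ((p1 and not p2) and p3))

The 0-rows are (0,1,1), (1,0,0), (1,0,1). Take each as a conjunction (¬p1·p2·p3, p1·¬p2·¬p3, p1·¬p2·p3), form their disjunction, and complement — that gives a formula that is 1 everywhere G is.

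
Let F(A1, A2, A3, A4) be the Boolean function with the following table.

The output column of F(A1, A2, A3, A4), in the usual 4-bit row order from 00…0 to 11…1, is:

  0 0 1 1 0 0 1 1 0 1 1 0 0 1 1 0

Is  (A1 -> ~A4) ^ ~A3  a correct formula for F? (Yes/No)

Evaluate (A1 -> ~A4) ^ ~A3 on each row and compare to F:
  A1=0, A2=0, A3=0, A4=0: formula gives 0, F = 0 ✓
  A1=0, A2=0, A3=0, A4=1: formula gives 0, F = 0 ✓
  A1=0, A2=0, A3=1, A4=0: formula gives 1, F = 1 ✓
  A1=0, A2=0, A3=1, A4=1: formula gives 1, F = 1 ✓
  …and likewise for the remaining 12 rows.
Every row agrees, so the formula is equivalent.

Yes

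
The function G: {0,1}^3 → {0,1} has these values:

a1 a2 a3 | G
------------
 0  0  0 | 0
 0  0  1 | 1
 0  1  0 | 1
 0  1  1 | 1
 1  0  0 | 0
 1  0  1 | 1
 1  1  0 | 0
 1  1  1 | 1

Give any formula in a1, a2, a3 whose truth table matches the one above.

G(a1, a2, a3) = ~((((~a1 & ~a2) & ~a3) | ((a1 & ~a2) & ~a3)) | ((a1 & a2) & ~a3))

There are just 3 zero rows: (0,0,0), (1,0,0), (1,1,0). Their minterms are ¬a1·¬a2·¬a3, a1·¬a2·¬a3, a1·a2·¬a3; the OR of those covers precisely the 0-outputs, and negating it yields G.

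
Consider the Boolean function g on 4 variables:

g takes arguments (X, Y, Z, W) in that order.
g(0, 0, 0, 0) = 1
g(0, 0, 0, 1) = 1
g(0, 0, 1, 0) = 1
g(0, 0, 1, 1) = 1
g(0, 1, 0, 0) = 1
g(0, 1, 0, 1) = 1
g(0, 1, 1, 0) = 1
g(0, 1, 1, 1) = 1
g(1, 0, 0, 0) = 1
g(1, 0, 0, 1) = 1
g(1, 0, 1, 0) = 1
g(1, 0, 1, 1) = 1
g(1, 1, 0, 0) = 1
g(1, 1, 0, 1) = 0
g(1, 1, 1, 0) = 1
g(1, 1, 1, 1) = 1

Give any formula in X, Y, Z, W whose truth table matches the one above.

g is 0 on exactly one input, (1,1,0,1), whose minterm is X·Y·¬Z·W. So g is the negation of that single conjunction.

g(X, Y, Z, W) = ~(((X & Y) & ~Z) & W)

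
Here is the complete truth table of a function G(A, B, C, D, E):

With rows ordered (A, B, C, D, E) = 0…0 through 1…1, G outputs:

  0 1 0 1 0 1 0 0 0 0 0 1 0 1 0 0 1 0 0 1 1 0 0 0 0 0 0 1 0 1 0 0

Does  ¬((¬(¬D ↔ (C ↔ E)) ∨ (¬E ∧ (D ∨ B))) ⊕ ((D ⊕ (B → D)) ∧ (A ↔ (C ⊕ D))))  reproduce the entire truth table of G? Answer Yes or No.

Yes

Test each input against both G and the formula:
  A=0, B=0, C=0, D=0, E=0: formula gives 0, G = 0 ✓
  A=0, B=0, C=0, D=0, E=1: formula gives 1, G = 1 ✓
  A=0, B=0, C=0, D=1, E=0: formula gives 0, G = 0 ✓
  A=0, B=0, C=0, D=1, E=1: formula gives 1, G = 1 ✓
  … (the remaining 28 rows also agree.)
Every row agrees, so the formula is equivalent.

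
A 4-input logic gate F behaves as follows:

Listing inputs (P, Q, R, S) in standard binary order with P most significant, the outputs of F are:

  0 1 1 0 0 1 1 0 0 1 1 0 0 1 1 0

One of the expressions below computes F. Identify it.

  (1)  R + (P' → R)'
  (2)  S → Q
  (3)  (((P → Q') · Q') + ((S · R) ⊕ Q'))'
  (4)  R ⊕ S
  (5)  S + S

4

(1) disagrees with F on (0,0,0,0) (formula → 1, table → 0); rule it out.
(2) disagrees with F on (0,0,0,0) (formula → 1, table → 0); rule it out.
(3) disagrees with F on (0,0,0,1) (formula → 0, table → 1); rule it out.
(5) disagrees with F on (0,0,1,0) (formula → 0, table → 1); rule it out.
That leaves (4). Evaluating it on every row reproduces the table of F exactly.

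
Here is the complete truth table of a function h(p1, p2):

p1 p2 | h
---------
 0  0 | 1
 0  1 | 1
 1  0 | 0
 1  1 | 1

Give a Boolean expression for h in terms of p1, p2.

h(p1, p2) = p1 → p2

This is p1 → p2 (false only at 1,0).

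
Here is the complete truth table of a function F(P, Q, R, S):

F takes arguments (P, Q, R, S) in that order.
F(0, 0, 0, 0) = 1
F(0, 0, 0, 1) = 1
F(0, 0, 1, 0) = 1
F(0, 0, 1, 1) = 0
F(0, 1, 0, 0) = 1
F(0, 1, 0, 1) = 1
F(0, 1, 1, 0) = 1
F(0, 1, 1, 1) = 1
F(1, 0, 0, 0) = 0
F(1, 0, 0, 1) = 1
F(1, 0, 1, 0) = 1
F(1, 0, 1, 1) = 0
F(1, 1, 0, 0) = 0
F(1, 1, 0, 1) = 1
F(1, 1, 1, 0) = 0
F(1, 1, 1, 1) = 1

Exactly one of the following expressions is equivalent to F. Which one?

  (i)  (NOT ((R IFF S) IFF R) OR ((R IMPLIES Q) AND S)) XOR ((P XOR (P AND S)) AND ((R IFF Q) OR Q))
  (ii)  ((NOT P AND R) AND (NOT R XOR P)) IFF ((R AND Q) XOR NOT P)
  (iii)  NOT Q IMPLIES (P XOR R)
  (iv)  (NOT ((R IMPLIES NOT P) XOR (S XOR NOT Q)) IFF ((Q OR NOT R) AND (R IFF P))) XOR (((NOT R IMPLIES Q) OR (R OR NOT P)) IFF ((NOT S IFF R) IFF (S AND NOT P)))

(ii): at (0,0,0,0) it gives 0, but F = 1 — eliminated.
(iii): at (0,0,0,0) it gives 0, but F = 1 — eliminated.
(iv): at (0,0,0,0) it gives 0, but F = 1 — eliminated.
Only (i) survives; checking it on all 16 rows confirms it matches F.

i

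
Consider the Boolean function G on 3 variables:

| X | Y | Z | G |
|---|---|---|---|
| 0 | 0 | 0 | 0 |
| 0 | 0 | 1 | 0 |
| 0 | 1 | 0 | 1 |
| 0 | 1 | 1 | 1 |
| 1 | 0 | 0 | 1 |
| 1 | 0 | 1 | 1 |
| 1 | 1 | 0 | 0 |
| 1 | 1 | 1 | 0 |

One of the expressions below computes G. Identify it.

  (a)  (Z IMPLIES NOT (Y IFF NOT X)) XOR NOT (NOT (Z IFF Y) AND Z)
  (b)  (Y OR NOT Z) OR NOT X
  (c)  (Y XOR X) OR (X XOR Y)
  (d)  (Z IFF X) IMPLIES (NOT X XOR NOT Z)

c

(a): at (0,0,1) it gives 1, but G = 0 — eliminated.
(b): at (0,0,0) it gives 1, but G = 0 — eliminated.
(d): at (0,0,1) it gives 1, but G = 0 — eliminated.
(c) is the remaining candidate, and it agrees with G on all 8 inputs.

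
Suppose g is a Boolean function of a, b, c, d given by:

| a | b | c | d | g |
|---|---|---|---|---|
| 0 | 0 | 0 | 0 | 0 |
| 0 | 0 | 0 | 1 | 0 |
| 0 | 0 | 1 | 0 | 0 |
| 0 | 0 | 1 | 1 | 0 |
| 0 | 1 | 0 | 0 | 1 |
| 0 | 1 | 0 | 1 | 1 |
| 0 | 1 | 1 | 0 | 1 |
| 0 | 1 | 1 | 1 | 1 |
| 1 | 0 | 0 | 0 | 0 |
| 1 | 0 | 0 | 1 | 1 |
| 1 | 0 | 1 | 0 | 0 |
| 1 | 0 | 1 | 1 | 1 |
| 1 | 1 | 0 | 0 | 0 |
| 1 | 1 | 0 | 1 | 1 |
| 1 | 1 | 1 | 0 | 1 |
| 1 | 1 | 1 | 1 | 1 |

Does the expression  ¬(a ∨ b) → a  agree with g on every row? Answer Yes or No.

No

Evaluate ¬(a ∨ b) → a on each row and compare to g:
  a=0, b=0, c=0, d=0: formula gives 0, g = 0 ✓
  a=0, b=0, c=0, d=1: formula gives 0, g = 0 ✓
  a=0, b=0, c=1, d=0: formula gives 0, g = 0 ✓
  a=0, b=0, c=1, d=1: formula gives 0, g = 0 ✓
  …
  a=1, b=0, c=0, d=0: formula gives 1, but g = 0 ✗
Since they disagree at (1,0,0,0), the expression is not a correct formula for g.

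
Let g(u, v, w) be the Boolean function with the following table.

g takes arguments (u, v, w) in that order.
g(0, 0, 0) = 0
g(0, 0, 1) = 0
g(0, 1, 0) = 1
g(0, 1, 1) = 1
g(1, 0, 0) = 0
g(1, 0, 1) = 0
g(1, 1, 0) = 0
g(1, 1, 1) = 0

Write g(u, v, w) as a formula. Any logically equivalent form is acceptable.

g=1 on 2 inputs: (0,1,0), (0,1,1). Reading each as a conjunction of literals (¬u·v·¬w, ¬u·v·w) and taking the OR gives the canonical DNF.

g(u, v, w) = ((¬u ∧ v) ∧ ¬w) ∨ ((¬u ∧ v) ∧ w)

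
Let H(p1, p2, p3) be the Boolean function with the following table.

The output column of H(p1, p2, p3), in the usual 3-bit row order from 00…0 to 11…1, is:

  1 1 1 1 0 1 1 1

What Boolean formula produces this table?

H is 0 on exactly one input, (1,0,0), whose minterm is p1·¬p2·¬p3. So H is the negation of that single conjunction.

H(p1, p2, p3) = not ((p1 and not p2) and not p3)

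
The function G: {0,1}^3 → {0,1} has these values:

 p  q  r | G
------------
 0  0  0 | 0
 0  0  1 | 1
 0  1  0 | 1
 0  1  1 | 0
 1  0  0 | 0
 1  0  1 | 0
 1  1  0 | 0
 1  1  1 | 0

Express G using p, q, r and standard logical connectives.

G(p, q, r) = ((NOT p AND NOT q) AND r) OR ((NOT p AND q) AND NOT r)

The 1-rows are (0,0,1), (0,1,0). Each contributes one minterm — ¬p·¬q·r; ¬p·q·¬r — and their disjunction is a sum-of-products form of G.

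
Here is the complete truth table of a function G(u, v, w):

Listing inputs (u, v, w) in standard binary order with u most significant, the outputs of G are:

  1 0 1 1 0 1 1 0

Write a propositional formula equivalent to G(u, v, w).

G is 0 on only 3 rows — (0,0,1), (1,0,0), (1,1,1). Writing each as a minterm (¬u·¬v·w, u·¬v·¬w, u·v·w) and OR-ing them characterizes exactly where G=0, so G is the negation of that disjunction.

G(u, v, w) = NOT ((((NOT u AND NOT v) AND w) OR ((u AND NOT v) AND NOT w)) OR ((u AND v) AND w))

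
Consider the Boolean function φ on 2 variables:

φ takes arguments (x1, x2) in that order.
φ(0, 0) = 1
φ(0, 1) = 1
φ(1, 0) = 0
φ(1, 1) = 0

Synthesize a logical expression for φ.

φ(x1, x2) = NOT x1

The output is the negation of x1.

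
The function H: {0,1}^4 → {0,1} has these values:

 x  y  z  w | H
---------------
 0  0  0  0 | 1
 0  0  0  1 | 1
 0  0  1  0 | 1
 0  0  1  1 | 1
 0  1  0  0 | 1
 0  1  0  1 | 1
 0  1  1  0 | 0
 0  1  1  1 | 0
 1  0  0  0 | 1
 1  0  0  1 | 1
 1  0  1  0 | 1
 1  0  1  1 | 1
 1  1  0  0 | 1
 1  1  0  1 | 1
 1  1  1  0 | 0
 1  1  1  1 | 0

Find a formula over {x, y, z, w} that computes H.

H(x, y, z, w) = NOT ((((((NOT x AND y) AND z) AND NOT w) OR (((NOT x AND y) AND z) AND w)) OR (((x AND y) AND z) AND NOT w)) OR (((x AND y) AND z) AND w))

There are just 4 zero rows: (0,1,1,0), (0,1,1,1), (1,1,1,0), (1,1,1,1). Their minterms are ¬x·y·z·¬w, ¬x·y·z·w, x·y·z·¬w, x·y·z·w; the OR of those covers precisely the 0-outputs, and negating it yields H.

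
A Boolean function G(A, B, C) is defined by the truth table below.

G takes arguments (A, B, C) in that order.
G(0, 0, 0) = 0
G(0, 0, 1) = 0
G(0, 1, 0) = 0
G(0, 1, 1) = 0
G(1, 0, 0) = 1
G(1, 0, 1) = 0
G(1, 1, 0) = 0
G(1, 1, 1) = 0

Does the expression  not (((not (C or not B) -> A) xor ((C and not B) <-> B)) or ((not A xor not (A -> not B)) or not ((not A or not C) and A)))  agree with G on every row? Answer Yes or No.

Test each input against both G and the formula:
  A=0, B=0, C=0: formula gives 0, G = 0 ✓
  A=0, B=0, C=1: formula gives 0, G = 0 ✓
  A=0, B=1, C=0: formula gives 0, G = 0 ✓
  A=0, B=1, C=1: formula gives 0, G = 0 ✓
  A=1, B=0, C=0: formula gives 1, G = 1 ✓
  … (the remaining 3 rows also agree.)
Every row agrees, so the formula is equivalent.

Yes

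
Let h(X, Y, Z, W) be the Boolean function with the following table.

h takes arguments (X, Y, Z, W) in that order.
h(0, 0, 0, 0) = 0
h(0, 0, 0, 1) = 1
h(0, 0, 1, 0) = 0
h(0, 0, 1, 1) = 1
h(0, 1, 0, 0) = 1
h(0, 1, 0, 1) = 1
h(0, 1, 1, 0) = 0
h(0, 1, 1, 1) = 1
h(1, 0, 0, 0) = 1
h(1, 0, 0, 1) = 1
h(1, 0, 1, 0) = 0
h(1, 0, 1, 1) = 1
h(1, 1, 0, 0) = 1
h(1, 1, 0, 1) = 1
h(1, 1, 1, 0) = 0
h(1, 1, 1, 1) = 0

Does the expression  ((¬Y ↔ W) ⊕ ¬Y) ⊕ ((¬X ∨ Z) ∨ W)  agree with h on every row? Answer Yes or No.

Test each input against both h and the formula:
  X=0, Y=0, Z=0, W=0: formula gives 0, h = 0 ✓
  X=0, Y=0, Z=0, W=1: formula gives 1, h = 1 ✓
  X=0, Y=0, Z=1, W=0: formula gives 0, h = 0 ✓
  X=0, Y=0, Z=1, W=1: formula gives 1, h = 1 ✓
  X=0, Y=1, Z=0, W=0: formula gives 0, but h = 1 ✗
Since they disagree at (0,1,0,0), the expression is not a correct formula for h.

No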